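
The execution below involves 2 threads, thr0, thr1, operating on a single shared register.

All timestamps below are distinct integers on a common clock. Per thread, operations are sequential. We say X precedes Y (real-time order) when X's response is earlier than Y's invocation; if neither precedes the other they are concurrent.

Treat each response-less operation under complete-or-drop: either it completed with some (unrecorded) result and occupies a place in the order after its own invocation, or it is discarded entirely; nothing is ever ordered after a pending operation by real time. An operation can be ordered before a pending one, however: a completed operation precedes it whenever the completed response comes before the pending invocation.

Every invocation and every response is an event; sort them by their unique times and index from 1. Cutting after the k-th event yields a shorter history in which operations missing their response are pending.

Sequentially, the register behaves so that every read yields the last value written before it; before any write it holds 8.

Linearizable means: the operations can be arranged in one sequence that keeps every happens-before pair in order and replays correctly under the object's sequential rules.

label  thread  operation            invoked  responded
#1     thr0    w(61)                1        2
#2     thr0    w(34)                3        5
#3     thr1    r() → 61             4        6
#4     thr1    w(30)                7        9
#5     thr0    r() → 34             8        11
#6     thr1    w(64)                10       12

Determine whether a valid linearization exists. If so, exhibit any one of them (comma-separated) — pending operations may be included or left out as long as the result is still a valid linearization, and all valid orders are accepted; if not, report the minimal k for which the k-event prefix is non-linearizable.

linearizable — witness: #1, #3, #2, #5, #4, #6

after step 1 (#1 w(61)): value 61
after step 2 (#3 r() → 61): value 61
after step 3 (#2 w(34)): value 34
after step 4 (#5 r() → 34): value 34
after step 5 (#4 w(30)): value 30
after step 6 (#6 w(64)): value 64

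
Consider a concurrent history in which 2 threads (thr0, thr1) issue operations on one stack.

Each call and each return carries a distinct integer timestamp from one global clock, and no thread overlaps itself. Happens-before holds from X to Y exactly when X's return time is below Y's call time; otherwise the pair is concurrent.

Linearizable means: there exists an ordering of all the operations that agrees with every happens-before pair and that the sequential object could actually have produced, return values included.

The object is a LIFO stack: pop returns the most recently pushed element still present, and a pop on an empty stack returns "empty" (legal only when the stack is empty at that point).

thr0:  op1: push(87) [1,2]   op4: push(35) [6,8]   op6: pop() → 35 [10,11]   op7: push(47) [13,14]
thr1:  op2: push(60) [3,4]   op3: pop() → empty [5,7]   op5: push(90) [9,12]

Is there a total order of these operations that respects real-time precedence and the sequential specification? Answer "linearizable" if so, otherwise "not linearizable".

cut after 6 events: linearizable; cut after 7 events (op3 responds, time 7): not linearizable
the sole real-time-consistent order of 3 completed operations fails the stack replay
completion choices over the 1 pending operation (op4) were checked; none helps
for example op1, op2, op3 (pending dropped) fails at step 3: op3 pop() → empty is not legal there

not linearizable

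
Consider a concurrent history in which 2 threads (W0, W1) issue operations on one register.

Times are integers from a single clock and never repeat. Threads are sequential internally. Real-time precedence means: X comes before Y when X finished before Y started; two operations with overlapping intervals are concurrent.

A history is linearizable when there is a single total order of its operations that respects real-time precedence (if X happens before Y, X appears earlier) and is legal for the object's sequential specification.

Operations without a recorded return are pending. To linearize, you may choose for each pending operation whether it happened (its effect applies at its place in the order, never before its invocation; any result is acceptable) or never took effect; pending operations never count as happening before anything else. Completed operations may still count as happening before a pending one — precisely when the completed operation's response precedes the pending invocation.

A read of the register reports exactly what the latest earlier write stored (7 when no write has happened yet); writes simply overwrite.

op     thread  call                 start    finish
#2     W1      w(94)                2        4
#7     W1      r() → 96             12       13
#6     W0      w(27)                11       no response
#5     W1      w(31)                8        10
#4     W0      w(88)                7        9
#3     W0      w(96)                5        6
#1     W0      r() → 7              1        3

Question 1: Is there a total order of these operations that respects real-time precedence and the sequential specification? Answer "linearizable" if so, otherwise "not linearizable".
events 1..12 are fine; event 13 — the response of #7 at time 13 — makes the prefix non-linearizable
every one of the 4 real-time-consistent orders over 6 completed register ops fails the sequential spec
every completion of the 1 pending operation (#6) was checked; none linearizes
one such order, #1, #2, #3, #4, #5, #7 (pending dropped), breaks at step 6 where #7 r() → 96 is illegal
one such order, #1, #2, #3, #5, #4, #7 (pending dropped), breaks at step 6 where #7 r() → 96 is illegal

not linearizable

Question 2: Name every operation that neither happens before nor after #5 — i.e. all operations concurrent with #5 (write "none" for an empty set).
Answer: #4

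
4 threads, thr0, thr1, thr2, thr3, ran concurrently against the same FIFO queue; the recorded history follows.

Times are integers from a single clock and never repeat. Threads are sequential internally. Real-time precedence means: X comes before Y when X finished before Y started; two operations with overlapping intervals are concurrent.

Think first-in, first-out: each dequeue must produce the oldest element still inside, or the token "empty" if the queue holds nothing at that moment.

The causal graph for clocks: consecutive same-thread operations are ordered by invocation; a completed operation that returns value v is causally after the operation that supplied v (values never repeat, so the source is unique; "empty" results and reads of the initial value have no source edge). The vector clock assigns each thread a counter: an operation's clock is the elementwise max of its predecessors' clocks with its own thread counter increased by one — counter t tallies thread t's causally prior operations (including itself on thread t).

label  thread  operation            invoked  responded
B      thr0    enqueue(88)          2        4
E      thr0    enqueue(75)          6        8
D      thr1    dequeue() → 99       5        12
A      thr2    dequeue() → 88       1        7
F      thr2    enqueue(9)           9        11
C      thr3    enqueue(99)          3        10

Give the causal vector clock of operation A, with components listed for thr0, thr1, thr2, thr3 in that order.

invoked at 3, C has no predecessors; its own thr3 bump gives (0, 0, 0, 1)
invoked at 2, B has no predecessors; its own thr0 bump gives (1, 0, 0, 0)
VC(D, invoked at 5): max of VC(C)=(0, 0, 0, 1), then +1 on thread thr1 → (0, 1, 0, 1)
VC(A, invoked at 1): max of VC(B)=(1, 0, 0, 0), then +1 on thread thr2 → (1, 0, 1, 0)
VC(E, invoked at 6): max of VC(B)=(1, 0, 0, 0), then +1 on thread thr0 → (2, 0, 0, 0)
VC(F, invoked at 9): max of VC(A)=(1, 0, 1, 0), then +1 on thread thr2 → (1, 0, 2, 0)
target: VC(A) = (1, 0, 1, 0)

(1, 0, 1, 0)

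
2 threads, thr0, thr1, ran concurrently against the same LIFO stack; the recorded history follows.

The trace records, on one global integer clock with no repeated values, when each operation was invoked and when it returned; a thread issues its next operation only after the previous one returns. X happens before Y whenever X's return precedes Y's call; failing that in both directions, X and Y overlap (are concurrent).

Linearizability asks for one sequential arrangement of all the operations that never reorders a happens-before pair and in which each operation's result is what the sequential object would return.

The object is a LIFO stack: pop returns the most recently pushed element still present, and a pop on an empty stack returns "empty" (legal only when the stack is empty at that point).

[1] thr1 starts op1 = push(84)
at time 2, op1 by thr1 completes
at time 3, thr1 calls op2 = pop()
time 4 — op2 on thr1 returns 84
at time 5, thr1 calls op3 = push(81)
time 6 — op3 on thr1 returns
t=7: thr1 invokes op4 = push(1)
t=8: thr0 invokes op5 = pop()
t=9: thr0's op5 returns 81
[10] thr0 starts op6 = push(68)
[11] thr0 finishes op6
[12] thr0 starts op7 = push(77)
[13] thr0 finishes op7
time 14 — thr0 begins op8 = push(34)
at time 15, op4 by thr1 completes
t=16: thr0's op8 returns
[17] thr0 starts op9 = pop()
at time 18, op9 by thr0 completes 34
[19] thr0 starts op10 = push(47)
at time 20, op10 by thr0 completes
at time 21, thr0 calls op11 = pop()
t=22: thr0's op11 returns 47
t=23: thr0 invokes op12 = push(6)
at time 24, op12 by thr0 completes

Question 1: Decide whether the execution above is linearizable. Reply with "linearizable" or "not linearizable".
witness order: op1, op2, op3, op5, op4, op6, op7, op8, op9, op10, op11, op12
step 1: op1 push(84) — stack <84>
step 2: op2 pop() → 84 — stack <>
step 3: op3 push(81) — stack <81>
step 4: op5 pop() → 81 — stack <>
step 5: op4 push(1) — stack <1>
step 6: op6 push(68) — stack <1,68>
step 7: op7 push(77) — stack <1,68,77>
step 8: op8 push(34) — stack <1,68,77,34>
step 9: op9 pop() → 34 — stack <1,68,77>
step 10: op10 push(47) — stack <1,68,77,47>
step 11: op11 pop() → 47 — stack <1,68,77>
step 12: op12 push(6) — stack <1,68,77,6>

linearizable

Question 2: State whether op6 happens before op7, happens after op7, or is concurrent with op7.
op6 spans [10,11], op7 spans [12,13]
resp(op6)=11 < inv(op7)=12

before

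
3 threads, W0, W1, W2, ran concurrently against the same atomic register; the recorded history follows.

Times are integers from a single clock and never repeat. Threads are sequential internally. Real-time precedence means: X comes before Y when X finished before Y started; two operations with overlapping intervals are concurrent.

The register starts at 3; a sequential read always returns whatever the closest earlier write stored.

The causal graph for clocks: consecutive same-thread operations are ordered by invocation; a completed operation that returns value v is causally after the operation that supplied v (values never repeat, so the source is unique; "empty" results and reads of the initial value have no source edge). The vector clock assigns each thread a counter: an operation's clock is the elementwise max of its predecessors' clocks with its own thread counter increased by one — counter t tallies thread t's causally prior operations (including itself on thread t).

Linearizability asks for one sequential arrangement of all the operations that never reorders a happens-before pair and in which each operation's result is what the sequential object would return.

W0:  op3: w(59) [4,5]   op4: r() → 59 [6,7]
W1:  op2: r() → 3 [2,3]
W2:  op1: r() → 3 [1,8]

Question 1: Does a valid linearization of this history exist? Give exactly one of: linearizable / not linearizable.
a witness: op1, op2, op3, op4
after step 1 (op1 r() → 3): value 3
after step 2 (op2 r() → 3): value 3
after step 3 (op3 w(59)): value 59
after step 4 (op4 r() → 59): value 59

linearizable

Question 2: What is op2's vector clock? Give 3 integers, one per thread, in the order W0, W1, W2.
Answer: (0, 1, 0)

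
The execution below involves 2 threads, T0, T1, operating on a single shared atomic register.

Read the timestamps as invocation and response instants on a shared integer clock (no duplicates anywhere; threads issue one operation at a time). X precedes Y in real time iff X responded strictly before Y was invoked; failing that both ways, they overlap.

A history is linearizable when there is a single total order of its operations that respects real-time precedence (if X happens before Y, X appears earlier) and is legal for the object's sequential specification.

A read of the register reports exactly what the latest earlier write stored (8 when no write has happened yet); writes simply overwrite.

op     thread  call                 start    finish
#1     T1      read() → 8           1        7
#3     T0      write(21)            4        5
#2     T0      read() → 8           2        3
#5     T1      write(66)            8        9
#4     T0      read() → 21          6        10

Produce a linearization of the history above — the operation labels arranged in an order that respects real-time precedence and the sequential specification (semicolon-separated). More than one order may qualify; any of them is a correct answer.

#1; #2; #3; #4; #5

step 1: #1 read() → 8 — value 8
step 2: #2 read() → 8 — value 8
step 3: #3 write(21) — value 21
step 4: #4 read() → 21 — value 21
step 5: #5 write(66) — value 66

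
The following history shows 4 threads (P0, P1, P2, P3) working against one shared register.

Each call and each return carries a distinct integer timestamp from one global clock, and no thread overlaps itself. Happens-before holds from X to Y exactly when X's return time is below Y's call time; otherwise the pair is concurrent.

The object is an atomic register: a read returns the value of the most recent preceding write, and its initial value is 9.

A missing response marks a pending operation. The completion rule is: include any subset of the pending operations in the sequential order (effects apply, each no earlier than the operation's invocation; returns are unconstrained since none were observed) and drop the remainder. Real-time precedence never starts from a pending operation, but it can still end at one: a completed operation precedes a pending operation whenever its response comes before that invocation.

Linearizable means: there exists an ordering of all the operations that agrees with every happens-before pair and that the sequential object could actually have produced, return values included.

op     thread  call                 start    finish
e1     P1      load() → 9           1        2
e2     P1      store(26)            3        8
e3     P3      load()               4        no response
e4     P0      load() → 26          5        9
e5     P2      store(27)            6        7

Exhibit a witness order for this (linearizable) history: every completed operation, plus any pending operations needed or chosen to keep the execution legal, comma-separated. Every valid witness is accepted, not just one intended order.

e1, e2, e3, e4, e5

after step 1 (e1 load() → 9): value 9
after step 2 (e2 store(26)): value 26
after step 3 (e3 load() (pending, included)): value 26
after step 4 (e4 load() → 26): value 26
after step 5 (e5 store(27)): value 27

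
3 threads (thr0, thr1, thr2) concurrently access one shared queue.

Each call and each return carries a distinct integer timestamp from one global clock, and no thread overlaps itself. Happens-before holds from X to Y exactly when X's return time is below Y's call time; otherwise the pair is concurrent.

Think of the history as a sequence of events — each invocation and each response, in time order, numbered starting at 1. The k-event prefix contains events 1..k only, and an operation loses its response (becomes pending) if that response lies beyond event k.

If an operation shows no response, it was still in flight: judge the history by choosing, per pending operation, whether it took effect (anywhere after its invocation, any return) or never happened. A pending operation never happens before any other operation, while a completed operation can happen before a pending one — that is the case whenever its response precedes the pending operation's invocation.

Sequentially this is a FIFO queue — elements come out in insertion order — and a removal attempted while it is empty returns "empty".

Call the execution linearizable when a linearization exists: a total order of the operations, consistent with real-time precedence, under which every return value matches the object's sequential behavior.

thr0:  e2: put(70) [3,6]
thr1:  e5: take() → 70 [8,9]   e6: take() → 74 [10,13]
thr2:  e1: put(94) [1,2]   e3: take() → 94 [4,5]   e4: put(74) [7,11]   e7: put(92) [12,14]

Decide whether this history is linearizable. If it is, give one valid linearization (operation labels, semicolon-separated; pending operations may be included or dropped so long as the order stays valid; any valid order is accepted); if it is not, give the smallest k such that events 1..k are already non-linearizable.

linearizable — witness: e1; e2; e3; e4; e5; e6; e7

1. e1 put(94), leaving queue <94>
2. e2 put(70), leaving queue <94,70>
3. e3 take() → 94, leaving queue <70>
4. e4 put(74), leaving queue <70,74>
5. e5 take() → 70, leaving queue <74>
6. e6 take() → 74, leaving queue <>
7. e7 put(92), leaving queue <92>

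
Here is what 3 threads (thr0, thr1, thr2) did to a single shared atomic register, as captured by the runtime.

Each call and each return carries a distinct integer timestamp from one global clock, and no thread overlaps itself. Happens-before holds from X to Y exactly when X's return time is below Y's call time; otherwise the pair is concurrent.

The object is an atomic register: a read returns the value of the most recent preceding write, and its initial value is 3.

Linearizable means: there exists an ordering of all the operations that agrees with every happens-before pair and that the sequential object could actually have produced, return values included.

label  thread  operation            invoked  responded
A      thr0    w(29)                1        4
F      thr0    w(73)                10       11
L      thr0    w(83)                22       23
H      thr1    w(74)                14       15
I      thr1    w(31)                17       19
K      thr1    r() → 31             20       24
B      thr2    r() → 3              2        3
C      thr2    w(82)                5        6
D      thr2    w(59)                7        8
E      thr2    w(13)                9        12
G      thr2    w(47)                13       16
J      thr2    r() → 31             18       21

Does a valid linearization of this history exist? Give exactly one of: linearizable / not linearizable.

one valid linearization: B, A, C, D, E, F, G, H, I, J, K, L
step 1: B r() → 3 — value 3
step 2: A w(29) — value 29
step 3: C w(82) — value 82
step 4: D w(59) — value 59
step 5: E w(13) — value 13
step 6: F w(73) — value 73
step 7: G w(47) — value 47
step 8: H w(74) — value 74
step 9: I w(31) — value 31
step 10: J r() → 31 — value 31
step 11: K r() → 31 — value 31
step 12: L w(83) — value 83

linearizable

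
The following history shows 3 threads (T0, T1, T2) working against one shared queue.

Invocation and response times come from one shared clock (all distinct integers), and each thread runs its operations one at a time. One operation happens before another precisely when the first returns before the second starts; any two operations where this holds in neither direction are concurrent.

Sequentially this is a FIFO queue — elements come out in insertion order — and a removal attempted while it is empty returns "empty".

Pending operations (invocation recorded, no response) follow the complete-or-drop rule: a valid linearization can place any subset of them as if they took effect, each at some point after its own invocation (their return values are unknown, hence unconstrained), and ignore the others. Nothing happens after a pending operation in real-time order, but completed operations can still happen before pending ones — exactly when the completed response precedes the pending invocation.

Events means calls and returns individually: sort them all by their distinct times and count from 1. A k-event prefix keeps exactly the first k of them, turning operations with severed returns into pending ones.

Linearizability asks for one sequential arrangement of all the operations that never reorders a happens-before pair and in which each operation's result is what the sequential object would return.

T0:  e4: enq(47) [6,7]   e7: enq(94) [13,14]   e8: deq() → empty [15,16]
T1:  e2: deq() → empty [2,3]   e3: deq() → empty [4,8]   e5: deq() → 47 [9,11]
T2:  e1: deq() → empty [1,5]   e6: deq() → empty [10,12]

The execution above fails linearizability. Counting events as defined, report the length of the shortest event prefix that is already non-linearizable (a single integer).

events 1..15 are linearizable; a witness order is e1, e2, e3, e4, e5, e6, e7:
after step 1 (e1 deq() → empty): queue <>
after step 2 (e2 deq() → empty): queue <>
after step 3 (e3 deq() → empty): queue <>
after step 4 (e4 enq(47)): queue <47>
after step 5 (e5 deq() → 47): queue <>
after step 6 (e6 deq() → empty): queue <>
after step 7 (e7 enq(94)): queue <94>
with event 16 included (e8 responding at time 16), all real-time-consistent orders fail
e.g. e1, e2, e3, e4, e5, e6, e7, e8: illegal at step 8, since e8 deq() → empty cannot apply there
e.g. e1, e2, e3, e4, e6, e5, e7, e8: illegal at step 5, since e6 deq() → empty cannot apply there

16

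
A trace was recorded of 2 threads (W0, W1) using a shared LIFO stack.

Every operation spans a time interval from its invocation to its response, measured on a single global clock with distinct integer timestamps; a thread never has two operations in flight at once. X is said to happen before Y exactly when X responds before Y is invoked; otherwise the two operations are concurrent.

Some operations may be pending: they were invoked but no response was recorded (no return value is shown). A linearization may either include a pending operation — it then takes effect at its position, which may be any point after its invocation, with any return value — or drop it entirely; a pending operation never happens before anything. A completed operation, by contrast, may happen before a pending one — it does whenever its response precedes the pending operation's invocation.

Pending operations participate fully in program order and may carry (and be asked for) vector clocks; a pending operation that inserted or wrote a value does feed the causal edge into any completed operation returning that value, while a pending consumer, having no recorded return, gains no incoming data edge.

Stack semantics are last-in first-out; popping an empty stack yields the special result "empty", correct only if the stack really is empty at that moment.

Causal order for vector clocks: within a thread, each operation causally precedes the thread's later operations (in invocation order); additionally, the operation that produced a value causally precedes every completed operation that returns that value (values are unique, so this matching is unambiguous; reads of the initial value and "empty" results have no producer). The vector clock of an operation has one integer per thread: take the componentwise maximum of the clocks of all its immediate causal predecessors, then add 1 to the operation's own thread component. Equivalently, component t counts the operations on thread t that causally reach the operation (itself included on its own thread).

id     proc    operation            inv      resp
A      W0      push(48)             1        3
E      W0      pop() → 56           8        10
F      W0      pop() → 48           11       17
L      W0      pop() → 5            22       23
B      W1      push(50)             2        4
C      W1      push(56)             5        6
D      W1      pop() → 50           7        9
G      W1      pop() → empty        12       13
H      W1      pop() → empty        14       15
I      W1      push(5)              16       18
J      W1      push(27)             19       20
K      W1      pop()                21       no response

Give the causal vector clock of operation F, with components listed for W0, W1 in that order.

VC(B, invoked at 2): no causal predecessors; +1 on W1 → (0, 1)
VC(A, invoked at 1): no causal predecessors; +1 on W0 → (1, 0)
invoked at 5, C merges VC(B)=(0, 1) and bumps W1's slot → (0, 2)
invoked at 7, D merges VC(B)=(0, 1), VC(C)=(0, 2) and bumps W1's slot → (0, 3)
invoked at 12, G merges VC(D)=(0, 3) and bumps W1's slot → (0, 4)
invoked at 8, E merges VC(A)=(1, 0), VC(C)=(0, 2) and bumps W0's slot → (2, 2)
invoked at 14, H merges VC(G)=(0, 4) and bumps W1's slot → (0, 5)
invoked at 11, F merges VC(A)=(1, 0), VC(E)=(2, 2) and bumps W0's slot → (3, 2)
invoked at 16, I merges VC(H)=(0, 5) and bumps W1's slot → (0, 6)
invoked at 19, J merges VC(I)=(0, 6) and bumps W1's slot → (0, 7)
invoked at 21, K merges VC(J)=(0, 7) and bumps W1's slot → (0, 8)
invoked at 22, L merges VC(F)=(3, 2), VC(I)=(0, 6) and bumps W0's slot → (4, 6)
target: VC(F) = (3, 2)

(3, 2)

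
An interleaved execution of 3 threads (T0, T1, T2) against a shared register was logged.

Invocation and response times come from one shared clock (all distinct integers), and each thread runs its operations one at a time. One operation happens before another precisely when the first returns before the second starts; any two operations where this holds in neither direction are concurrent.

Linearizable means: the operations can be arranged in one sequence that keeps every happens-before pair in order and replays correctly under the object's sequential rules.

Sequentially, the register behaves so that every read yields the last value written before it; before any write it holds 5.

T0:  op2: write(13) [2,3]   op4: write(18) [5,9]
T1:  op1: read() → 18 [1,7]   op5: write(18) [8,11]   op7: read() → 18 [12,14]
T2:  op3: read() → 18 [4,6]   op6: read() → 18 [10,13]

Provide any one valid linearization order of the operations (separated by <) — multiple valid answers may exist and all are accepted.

step 1: op2 write(13) — value 13
step 2: op4 write(18) — value 18
step 3: op1 read() → 18 — value 18
step 4: op3 read() → 18 — value 18
step 5: op5 write(18) — value 18
step 6: op6 read() → 18 — value 18
step 7: op7 read() → 18 — value 18

op2 < op4 < op1 < op3 < op5 < op6 < op7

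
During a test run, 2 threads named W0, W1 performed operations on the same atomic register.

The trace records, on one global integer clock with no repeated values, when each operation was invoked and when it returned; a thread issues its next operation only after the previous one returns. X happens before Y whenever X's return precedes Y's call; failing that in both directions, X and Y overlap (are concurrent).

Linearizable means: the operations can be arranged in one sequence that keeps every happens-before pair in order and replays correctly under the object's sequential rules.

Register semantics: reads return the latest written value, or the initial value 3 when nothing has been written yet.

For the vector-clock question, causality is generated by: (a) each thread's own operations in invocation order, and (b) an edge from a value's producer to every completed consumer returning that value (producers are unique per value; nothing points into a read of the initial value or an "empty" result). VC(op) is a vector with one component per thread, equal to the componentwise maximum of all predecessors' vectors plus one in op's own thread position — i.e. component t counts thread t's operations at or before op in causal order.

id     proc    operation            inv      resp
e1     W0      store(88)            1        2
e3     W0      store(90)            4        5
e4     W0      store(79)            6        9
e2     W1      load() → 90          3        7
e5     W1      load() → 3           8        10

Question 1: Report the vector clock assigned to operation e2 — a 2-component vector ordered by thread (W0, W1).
Answer: (2, 1)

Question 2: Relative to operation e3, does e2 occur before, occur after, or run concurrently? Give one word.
Answer: concurrent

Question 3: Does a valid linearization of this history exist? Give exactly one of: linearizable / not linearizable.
the violation lands at event 10, e5's response at time 10: events 1..9 linearize, events 1..10 do not
real-time-consistent orders of the 5 completed operations: 5 — all fail the atomic register replay
take e1, e2, e3, e4, e5: step 2 already fails, because e2 load() → 90 cannot occur there
take e1, e2, e3, e5, e4: step 2 already fails, because e2 load() → 90 cannot occur there

not linearizable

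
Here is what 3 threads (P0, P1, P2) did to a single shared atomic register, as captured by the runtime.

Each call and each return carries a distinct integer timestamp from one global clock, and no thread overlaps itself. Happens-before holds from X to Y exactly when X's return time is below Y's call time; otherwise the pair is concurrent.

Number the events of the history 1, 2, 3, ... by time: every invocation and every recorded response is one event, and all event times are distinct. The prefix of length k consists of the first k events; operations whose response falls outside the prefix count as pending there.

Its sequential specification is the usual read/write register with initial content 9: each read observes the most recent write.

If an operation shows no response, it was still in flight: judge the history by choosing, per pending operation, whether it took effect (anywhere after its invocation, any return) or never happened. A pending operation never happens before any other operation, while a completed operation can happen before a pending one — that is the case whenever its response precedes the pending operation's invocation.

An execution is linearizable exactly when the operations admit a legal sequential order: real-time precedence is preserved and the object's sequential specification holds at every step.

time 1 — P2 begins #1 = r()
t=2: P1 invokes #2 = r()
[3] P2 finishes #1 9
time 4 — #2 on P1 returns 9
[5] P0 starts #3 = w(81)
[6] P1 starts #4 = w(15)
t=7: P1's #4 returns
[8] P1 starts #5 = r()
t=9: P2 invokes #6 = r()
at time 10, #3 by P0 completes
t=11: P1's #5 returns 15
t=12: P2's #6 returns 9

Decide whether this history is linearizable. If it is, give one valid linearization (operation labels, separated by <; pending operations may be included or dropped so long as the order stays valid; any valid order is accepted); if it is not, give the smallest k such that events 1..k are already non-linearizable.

prefix check: 1..11 passes, 1..12 fails once #6's time-12 response joins
no legal order exists: 16 real-time-consistent candidates over 6 completed atomic register operations, all rejected
sample order #1, #2, #3, #4, #5, #6 stalls at step 6 — #6 r() → 9 has no legal effect
sample order #1, #2, #3, #4, #6, #5 stalls at step 5 — #6 r() → 9 has no legal effect

not linearizable — minimal violating prefix: 12 events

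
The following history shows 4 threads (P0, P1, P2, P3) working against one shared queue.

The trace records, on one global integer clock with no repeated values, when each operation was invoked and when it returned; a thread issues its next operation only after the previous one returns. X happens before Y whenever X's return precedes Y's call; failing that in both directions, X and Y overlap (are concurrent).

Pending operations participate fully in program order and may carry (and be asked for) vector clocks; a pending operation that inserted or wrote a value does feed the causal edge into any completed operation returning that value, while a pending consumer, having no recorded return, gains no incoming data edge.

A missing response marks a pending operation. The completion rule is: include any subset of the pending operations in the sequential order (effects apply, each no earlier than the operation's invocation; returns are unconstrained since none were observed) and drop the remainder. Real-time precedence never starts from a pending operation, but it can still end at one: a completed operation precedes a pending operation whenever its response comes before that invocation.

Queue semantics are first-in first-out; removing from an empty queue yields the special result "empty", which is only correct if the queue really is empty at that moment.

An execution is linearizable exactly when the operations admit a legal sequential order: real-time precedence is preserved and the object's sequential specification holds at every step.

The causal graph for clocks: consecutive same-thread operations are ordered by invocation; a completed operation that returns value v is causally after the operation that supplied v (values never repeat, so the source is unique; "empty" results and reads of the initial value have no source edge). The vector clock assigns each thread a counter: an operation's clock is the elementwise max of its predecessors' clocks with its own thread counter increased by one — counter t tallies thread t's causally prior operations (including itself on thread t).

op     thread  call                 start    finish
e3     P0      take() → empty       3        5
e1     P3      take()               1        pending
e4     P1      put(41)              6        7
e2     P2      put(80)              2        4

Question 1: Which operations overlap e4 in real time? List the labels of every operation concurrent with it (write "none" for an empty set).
Answer: e1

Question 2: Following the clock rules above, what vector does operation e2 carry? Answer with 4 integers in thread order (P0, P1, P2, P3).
Answer: (0, 0, 1, 0)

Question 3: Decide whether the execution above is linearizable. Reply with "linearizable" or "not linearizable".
linearizable

witness order: e1, e3, e2, e4
1. e1 take() (pending, included), leaving queue <>
2. e3 take() → empty, leaving queue <>
3. e2 put(80), leaving queue <80>
4. e4 put(41), leaving queue <80,41>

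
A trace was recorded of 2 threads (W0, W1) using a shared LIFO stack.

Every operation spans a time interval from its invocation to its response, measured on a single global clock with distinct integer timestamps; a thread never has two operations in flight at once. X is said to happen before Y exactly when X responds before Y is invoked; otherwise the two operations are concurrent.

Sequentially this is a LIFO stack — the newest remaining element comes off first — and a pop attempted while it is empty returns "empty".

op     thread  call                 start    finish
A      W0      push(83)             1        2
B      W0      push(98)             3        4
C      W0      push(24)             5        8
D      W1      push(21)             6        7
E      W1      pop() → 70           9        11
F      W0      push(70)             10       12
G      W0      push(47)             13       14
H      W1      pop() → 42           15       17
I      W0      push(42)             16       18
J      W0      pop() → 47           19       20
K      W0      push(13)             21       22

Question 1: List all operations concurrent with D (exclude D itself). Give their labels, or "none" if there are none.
D runs from 6 to 7; window-overlapping ops are concurrent
A [1,2]: before
B [3,4]: before
C [5,8]: concurrent
E [9,11]: after
F [10,12]: after
G [13,14]: after
H [15,17]: after
I [16,18]: after
J [19,20]: after
K [21,22]: after

C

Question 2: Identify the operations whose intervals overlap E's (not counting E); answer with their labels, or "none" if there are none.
concurrent with E ([9,11]): every op whose interval crosses 9..11
A [1,2]: before
B [3,4]: before
C [5,8]: before
D [6,7]: before
F [10,12]: concurrent
G [13,14]: after
H [15,17]: after
I [16,18]: after
J [19,20]: after
K [21,22]: after

F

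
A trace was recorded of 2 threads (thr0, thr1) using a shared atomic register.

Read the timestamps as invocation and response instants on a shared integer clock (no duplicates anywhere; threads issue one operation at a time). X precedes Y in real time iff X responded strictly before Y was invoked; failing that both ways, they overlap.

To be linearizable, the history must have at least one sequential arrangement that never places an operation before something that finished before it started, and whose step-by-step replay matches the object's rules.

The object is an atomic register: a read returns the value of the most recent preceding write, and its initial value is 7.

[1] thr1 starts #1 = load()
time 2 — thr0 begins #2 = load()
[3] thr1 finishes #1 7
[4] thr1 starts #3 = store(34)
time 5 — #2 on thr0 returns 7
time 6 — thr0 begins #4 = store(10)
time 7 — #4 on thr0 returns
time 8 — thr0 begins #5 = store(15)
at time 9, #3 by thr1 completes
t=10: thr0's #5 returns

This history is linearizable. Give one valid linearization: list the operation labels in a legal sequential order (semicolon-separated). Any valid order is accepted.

#1; #2; #3; #4; #5

step 1: #1 load() → 7 — value 7
step 2: #2 load() → 7 — value 7
step 3: #3 store(34) — value 34
step 4: #4 store(10) — value 10
step 5: #5 store(15) — value 15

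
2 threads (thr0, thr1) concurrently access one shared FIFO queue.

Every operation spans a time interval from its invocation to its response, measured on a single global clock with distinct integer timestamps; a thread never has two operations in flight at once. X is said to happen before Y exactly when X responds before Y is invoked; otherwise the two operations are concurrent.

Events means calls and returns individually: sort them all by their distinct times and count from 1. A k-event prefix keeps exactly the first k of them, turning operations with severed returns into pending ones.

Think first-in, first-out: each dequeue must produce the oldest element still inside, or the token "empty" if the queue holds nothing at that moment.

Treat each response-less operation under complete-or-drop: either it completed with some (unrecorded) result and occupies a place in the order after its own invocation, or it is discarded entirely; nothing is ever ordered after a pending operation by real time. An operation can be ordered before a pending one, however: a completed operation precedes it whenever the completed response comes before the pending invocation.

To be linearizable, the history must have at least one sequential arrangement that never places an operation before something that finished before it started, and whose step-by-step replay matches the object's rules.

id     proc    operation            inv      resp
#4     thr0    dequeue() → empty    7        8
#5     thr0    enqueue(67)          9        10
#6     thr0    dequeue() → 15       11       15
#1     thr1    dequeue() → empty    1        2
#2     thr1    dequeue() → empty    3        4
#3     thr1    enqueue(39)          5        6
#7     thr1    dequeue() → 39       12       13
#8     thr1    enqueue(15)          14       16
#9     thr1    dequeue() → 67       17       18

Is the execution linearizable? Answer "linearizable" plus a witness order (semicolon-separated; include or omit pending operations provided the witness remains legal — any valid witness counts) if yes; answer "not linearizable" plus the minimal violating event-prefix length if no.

not linearizable — minimal violating prefix: 8 events

events 1..7 are fine; event 8 — the response of #4 at time 8 — makes the prefix non-linearizable
exactly one order of the 4 completed ops respects real time; the FIFO queue replay fails
e.g. #1, #2, #3, #4: illegal at step 4, since #4 dequeue() → empty cannot apply there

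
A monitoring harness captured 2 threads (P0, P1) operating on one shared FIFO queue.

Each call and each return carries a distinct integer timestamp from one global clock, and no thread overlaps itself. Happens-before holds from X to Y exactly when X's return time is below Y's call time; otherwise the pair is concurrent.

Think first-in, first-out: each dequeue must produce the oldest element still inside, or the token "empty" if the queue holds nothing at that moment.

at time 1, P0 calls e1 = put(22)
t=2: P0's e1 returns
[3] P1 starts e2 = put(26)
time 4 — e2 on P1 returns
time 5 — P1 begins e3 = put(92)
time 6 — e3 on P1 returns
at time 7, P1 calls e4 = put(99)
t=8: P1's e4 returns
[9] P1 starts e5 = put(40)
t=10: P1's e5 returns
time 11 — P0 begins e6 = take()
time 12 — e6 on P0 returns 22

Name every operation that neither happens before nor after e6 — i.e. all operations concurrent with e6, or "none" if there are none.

none

e6 spans [11,12]; an op avoiding the whole window 11..12 is ordered, any other is concurrent
e1 [1,2]: before
e2 [3,4]: before
e3 [5,6]: before
e4 [7,8]: before
e5 [9,10]: before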